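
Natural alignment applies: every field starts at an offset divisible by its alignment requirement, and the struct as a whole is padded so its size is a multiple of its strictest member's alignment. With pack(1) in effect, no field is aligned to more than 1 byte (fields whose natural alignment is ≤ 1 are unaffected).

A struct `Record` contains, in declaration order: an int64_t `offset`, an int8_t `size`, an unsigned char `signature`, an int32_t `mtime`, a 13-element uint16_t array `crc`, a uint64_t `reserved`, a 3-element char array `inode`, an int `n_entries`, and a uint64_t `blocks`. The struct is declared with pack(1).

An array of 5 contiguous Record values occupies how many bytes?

315

offset at 0 (size 8, align 1) → ends 8
size at 8 (size 1, align 1) → ends 9
signature at 9 (size 1, align 1) → ends 10
mtime at 10 (size 4, align 1) → ends 14
crc at 14 (size 26, align 1) → ends 40
reserved at 40 (size 8, align 1) → ends 48
inode at 48 (size 3, align 1) → ends 51
n_entries at 51 (size 4, align 1) → ends 55
blocks at 55 (size 8, align 1) → ends 63
total 63 bytes, alignment 1
array of 5: 5 × 63 = 315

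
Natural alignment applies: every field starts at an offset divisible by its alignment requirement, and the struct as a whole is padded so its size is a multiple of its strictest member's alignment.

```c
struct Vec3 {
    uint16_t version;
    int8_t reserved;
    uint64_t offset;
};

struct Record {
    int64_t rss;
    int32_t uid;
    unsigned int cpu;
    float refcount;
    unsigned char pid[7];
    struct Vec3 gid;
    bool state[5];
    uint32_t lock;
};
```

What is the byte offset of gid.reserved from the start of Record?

34

Vec3: version at 0 (size 2, align 2) → ends 2; reserved at 2 (size 1, align 1) → ends 3; pad 5 to align 8 for offset; offset at 8 (size 8, align 8) → ends 16; total 16 bytes, alignment 8
rss at 0 (size 8, align 8) → ends 8
uid at 8 (size 4, align 4) → ends 12
cpu at 12 (size 4, align 4) → ends 16
refcount at 16 (size 4, align 4) → ends 20
pid at 20 (size 7, align 1) → ends 27
pad 5 to align 8 for gid
gid at 32 (size 16, align 8) → ends 48
within Vec3: reserved at 2
32 + 2 = 34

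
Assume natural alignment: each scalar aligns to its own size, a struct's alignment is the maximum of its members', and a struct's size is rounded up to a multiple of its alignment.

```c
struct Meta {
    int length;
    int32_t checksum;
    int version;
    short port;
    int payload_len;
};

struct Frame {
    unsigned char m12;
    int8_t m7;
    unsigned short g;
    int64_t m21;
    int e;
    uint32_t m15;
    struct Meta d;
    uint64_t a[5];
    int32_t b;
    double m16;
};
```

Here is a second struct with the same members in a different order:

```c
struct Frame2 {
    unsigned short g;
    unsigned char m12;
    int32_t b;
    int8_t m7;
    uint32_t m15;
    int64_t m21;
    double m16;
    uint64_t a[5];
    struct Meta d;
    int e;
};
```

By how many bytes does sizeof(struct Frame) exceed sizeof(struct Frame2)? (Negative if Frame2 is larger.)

8

Meta: length at 0 (size 4, align 4) → ends 4; checksum at 4 (size 4, align 4) → ends 8; version at 8 (size 4, align 4) → ends 12; port at 12 (size 2, align 2) → ends 14; pad 2 to align 4 for payload_len; payload_len at 16 (size 4, align 4) → ends 20; total 20 bytes, alignment 4
m12 at 0 (size 1, align 1) → ends 1
m7 at 1 (size 1, align 1) → ends 2
g at 2 (size 2, align 2) → ends 4
pad 4 to align 8 for m21
m21 at 8 (size 8, align 8) → ends 16
e at 16 (size 4, align 4) → ends 20
m15 at 20 (size 4, align 4) → ends 24
d at 24 (size 20, align 4) → ends 44
pad 4 to align 8 for a
a at 48 (size 40, align 8) → ends 88
b at 88 (size 4, align 4) → ends 92
pad 4 to align 8 for m16
m16 at 96 (size 8, align 8) → ends 104
total 104 bytes, alignment 8
— Frame2 —
g at 0 (size 2, align 2) → ends 2
m12 at 2 (size 1, align 1) → ends 3
pad 1 to align 4 for b
b at 4 (size 4, align 4) → ends 8
m7 at 8 (size 1, align 1) → ends 9
pad 3 to align 4 for m15
m15 at 12 (size 4, align 4) → ends 16
m21 at 16 (size 8, align 8) → ends 24
m16 at 24 (size 8, align 8) → ends 32
a at 32 (size 40, align 8) → ends 72
d at 72 (size 20, align 4) → ends 92
e at 92 (size 4, align 4) → ends 96
total 96 bytes, alignment 8
104 − 96 = 8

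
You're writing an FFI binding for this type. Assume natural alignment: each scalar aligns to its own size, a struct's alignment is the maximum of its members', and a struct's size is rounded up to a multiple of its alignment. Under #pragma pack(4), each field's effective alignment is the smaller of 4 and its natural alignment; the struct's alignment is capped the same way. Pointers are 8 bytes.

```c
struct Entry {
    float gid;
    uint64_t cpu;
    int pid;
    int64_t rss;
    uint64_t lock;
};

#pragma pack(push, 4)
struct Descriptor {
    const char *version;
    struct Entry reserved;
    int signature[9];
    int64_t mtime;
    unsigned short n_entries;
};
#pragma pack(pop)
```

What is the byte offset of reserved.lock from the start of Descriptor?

40

Entry: @0: gid [4B, align 4] → 4; +4 pad (align 8); @8: cpu [8B, align 8] → 16; @16: pid [4B, align 4] → 20; +4 pad (align 8); @24: rss [8B, align 8] → 32; @32: lock [8B, align 8] → 40; size 40, align 8
@0: version [8B, align 4] → 8
@8: reserved [40B, align 4] → 48
within Entry: lock at 32
8 + 32 = 40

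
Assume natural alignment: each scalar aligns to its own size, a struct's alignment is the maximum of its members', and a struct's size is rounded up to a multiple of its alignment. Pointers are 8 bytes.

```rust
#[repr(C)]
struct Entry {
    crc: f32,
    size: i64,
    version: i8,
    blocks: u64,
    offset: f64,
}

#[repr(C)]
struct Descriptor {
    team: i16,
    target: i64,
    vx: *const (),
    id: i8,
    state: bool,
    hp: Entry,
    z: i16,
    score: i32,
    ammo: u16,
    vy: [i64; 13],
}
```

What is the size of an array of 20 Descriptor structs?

Entry: @0: crc [4B, align 4] → 4; +4 pad (align 8); @8: size [8B, align 8] → 16; @16: version [1B, align 1] → 17; +7 pad (align 8); @24: blocks [8B, align 8] → 32; @32: offset [8B, align 8] → 40; size 40, align 8
@0: team [2B, align 2] → 2
+6 pad (align 8)
@8: target [8B, align 8] → 16
@16: vx [8B, align 8] → 24
@24: id [1B, align 1] → 25
@25: state [1B, align 1] → 26
+6 pad (align 8)
@32: hp [40B, align 8] → 72
@72: z [2B, align 2] → 74
+2 pad (align 4)
@76: score [4B, align 4] → 80
@80: ammo [2B, align 2] → 82
+6 pad (align 8)
@88: vy [104B, align 8] → 192
size 192, align 8
array of 20: 20 × 192 = 3840

3840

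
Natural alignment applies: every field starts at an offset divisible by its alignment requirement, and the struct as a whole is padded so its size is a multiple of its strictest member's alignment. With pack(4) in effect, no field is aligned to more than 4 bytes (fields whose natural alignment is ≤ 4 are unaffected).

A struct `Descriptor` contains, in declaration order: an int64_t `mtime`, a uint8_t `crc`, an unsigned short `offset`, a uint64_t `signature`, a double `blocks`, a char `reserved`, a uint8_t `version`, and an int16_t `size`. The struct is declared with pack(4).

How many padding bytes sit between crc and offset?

@0: mtime [8B, align 4] → 8
@8: crc [1B, align 1] → 9
+1 pad (align 2)
@10: offset [2B, align 2] → 12

1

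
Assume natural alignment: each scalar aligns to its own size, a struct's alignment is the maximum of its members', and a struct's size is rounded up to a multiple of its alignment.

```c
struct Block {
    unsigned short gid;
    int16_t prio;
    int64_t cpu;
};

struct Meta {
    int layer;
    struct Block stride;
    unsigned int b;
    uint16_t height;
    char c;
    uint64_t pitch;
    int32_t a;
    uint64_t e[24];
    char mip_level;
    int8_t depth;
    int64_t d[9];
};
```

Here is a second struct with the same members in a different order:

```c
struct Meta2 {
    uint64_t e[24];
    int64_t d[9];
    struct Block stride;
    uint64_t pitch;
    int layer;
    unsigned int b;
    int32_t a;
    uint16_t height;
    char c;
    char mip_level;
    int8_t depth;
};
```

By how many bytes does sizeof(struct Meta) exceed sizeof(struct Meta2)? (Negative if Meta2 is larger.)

8

Block: @0: gid [2B, align 2] → 2; @2: prio [2B, align 2] → 4; +4 pad (align 8); @8: cpu [8B, align 8] → 16; size 16, align 8
@0: layer [4B, align 4] → 4
+4 pad (align 8)
@8: stride [16B, align 8] → 24
@24: b [4B, align 4] → 28
@28: height [2B, align 2] → 30
@30: c [1B, align 1] → 31
+1 pad (align 8)
@32: pitch [8B, align 8] → 40
@40: a [4B, align 4] → 44
+4 pad (align 8)
@48: e [192B, align 8] → 240
@240: mip_level [1B, align 1] → 241
@241: depth [1B, align 1] → 242
+6 pad (align 8)
@248: d [72B, align 8] → 320
size 320, align 8
— Meta2 —
@0: e [192B, align 8] → 192
@192: d [72B, align 8] → 264
@264: stride [16B, align 8] → 280
@280: pitch [8B, align 8] → 288
@288: layer [4B, align 4] → 292
@292: b [4B, align 4] → 296
@296: a [4B, align 4] → 300
@300: height [2B, align 2] → 302
@302: c [1B, align 1] → 303
@303: mip_level [1B, align 1] → 304
@304: depth [1B, align 1] → 305
+7 tail pad (align 8)
size 312, align 8
320 − 312 = 8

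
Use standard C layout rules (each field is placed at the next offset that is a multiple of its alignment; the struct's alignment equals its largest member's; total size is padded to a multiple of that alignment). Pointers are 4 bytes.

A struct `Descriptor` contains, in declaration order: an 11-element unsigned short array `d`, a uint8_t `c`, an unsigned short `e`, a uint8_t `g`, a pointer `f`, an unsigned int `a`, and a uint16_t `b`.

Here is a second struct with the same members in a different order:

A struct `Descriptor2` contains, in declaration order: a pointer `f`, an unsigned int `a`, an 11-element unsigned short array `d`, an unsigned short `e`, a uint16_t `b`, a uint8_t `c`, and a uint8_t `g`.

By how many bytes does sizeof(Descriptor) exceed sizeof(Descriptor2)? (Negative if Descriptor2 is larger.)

d at 0 (size 22, align 2) → ends 22
c at 22 (size 1, align 1) → ends 23
pad 1 to align 2 for e
e at 24 (size 2, align 2) → ends 26
g at 26 (size 1, align 1) → ends 27
pad 1 to align 4 for f
f at 28 (size 4, align 4) → ends 32
a at 32 (size 4, align 4) → ends 36
b at 36 (size 2, align 2) → ends 38
tail pad 2 to reach multiple of 4
total 40 bytes, alignment 4
— Descriptor2 —
f at 0 (size 4, align 4) → ends 4
a at 4 (size 4, align 4) → ends 8
d at 8 (size 22, align 2) → ends 30
e at 30 (size 2, align 2) → ends 32
b at 32 (size 2, align 2) → ends 34
c at 34 (size 1, align 1) → ends 35
g at 35 (size 1, align 1) → ends 36
total 36 bytes, alignment 4
40 − 36 = 4

4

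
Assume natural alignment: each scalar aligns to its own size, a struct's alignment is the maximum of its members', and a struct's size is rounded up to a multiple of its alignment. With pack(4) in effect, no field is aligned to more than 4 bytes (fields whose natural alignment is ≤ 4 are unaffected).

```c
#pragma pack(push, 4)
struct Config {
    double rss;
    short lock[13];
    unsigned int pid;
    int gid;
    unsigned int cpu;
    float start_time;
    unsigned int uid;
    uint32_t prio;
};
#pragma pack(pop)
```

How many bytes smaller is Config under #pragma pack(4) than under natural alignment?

4

natural layout:
  0..8  rss  (8B, 8-aligned)
  8..34  lock  (26B, 2-aligned)
  34..36  -- padding (2B)
  36..40  pid  (4B, 4-aligned)
  40..44  gid  (4B, 4-aligned)
  44..48  cpu  (4B, 4-aligned)
  48..52  start_time  (4B, 4-aligned)
  52..56  uid  (4B, 4-aligned)
  56..60  prio  (4B, 4-aligned)
  60..64  -- tail padding (4B)
  sizeof = 64, alignof = 8
packed(4) layout:
  0..8  rss  (8B, 4-aligned)
  8..34  lock  (26B, 2-aligned)
  34..36  -- padding (2B)
  36..40  pid  (4B, 4-aligned)
  40..44  gid  (4B, 4-aligned)
  44..48  cpu  (4B, 4-aligned)
  48..52  start_time  (4B, 4-aligned)
  52..56  uid  (4B, 4-aligned)
  56..60  prio  (4B, 4-aligned)
  sizeof = 60, alignof = 4
64 − 60 = 4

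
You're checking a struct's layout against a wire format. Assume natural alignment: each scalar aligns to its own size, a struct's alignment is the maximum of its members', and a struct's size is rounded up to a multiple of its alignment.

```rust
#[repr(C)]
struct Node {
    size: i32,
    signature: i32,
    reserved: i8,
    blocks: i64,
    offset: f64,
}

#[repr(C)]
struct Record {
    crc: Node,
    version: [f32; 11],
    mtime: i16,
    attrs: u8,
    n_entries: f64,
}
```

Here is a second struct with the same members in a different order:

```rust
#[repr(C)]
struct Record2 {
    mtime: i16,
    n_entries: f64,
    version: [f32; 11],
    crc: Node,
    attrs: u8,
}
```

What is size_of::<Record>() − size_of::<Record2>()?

Node: 0..4  size  (4B, 4-aligned); 4..8  signature  (4B, 4-aligned); 8..9  reserved  (1B, 1-aligned); 9..16  -- padding (7B); 16..24  blocks  (8B, 8-aligned); 24..32  offset  (8B, 8-aligned); sizeof = 32, alignof = 8
0..32  crc  (32B, 8-aligned)
32..76  version  (44B, 4-aligned)
76..78  mtime  (2B, 2-aligned)
78..79  attrs  (1B, 1-aligned)
79..80  -- padding (1B)
80..88  n_entries  (8B, 8-aligned)
sizeof = 88, alignof = 8
— Record2 —
0..2  mtime  (2B, 2-aligned)
2..8  -- padding (6B)
8..16  n_entries  (8B, 8-aligned)
16..60  version  (44B, 4-aligned)
60..64  -- padding (4B)
64..96  crc  (32B, 8-aligned)
96..97  attrs  (1B, 1-aligned)
97..104  -- tail padding (7B)
sizeof = 104, alignof = 8
88 − 104 = -16

-16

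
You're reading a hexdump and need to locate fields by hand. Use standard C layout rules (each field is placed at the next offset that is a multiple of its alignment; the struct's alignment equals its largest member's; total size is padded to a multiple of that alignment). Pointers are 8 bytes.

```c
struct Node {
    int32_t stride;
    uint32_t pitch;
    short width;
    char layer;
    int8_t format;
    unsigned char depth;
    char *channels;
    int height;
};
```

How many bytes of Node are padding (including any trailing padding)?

0..4  stride  (4B, 4-aligned)
4..8  pitch  (4B, 4-aligned)
8..10  width  (2B, 2-aligned)
10..11  layer  (1B, 1-aligned)
11..12  format  (1B, 1-aligned)
12..13  depth  (1B, 1-aligned)
13..16  -- padding (3B)
16..24  channels  (8B, 8-aligned)
24..28  height  (4B, 4-aligned)
28..32  -- tail padding (4B)
sizeof = 32, alignof = 8
data bytes 25, size 32 → padding 7

7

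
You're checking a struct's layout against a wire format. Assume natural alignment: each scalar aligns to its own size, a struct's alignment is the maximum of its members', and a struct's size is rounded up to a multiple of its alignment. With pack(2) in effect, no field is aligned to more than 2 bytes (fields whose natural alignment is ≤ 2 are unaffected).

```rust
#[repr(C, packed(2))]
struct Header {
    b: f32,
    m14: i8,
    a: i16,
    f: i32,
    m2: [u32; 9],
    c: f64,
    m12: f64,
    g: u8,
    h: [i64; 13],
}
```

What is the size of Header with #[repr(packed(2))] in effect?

b at 0 (size 4, align 2) → ends 4
m14 at 4 (size 1, align 1) → ends 5
pad 1 to align 2 for a
a at 6 (size 2, align 2) → ends 8
f at 8 (size 4, align 2) → ends 12
m2 at 12 (size 36, align 2) → ends 48
c at 48 (size 8, align 2) → ends 56
m12 at 56 (size 8, align 2) → ends 64
g at 64 (size 1, align 1) → ends 65
pad 1 to align 2 for h
h at 66 (size 104, align 2) → ends 170
total 170 bytes, alignment 2

170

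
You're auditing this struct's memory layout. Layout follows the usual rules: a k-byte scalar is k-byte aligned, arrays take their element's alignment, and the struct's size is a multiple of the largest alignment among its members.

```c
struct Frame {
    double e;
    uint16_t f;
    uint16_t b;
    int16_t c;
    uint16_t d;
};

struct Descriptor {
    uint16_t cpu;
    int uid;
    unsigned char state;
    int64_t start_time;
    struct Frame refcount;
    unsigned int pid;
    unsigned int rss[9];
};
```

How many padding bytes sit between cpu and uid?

2

Frame: e at 0 (size 8, align 8) → ends 8; f at 8 (size 2, align 2) → ends 10; b at 10 (size 2, align 2) → ends 12; c at 12 (size 2, align 2) → ends 14; d at 14 (size 2, align 2) → ends 16; total 16 bytes, alignment 8
cpu at 0 (size 2, align 2) → ends 2
pad 2 to align 4 for uid
uid at 4 (size 4, align 4) → ends 8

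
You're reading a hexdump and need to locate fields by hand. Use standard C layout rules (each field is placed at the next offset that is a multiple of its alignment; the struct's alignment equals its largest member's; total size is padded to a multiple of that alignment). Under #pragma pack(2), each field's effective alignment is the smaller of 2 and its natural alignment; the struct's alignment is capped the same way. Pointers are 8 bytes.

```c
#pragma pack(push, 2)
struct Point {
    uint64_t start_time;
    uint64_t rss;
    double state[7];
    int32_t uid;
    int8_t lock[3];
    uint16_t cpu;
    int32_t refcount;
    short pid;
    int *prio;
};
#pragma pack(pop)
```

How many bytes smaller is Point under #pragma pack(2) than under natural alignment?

natural layout:
  0..8  start_time  (8B, 8-aligned)
  8..16  rss  (8B, 8-aligned)
  16..72  state  (56B, 8-aligned)
  72..76  uid  (4B, 4-aligned)
  76..79  lock  (3B, 1-aligned)
  79..80  -- padding (1B)
  80..82  cpu  (2B, 2-aligned)
  82..84  -- padding (2B)
  84..88  refcount  (4B, 4-aligned)
  88..90  pid  (2B, 2-aligned)
  90..96  -- padding (6B)
  96..104  prio  (8B, 8-aligned)
  sizeof = 104, alignof = 8
packed(2) layout:
  0..8  start_time  (8B, 2-aligned)
  8..16  rss  (8B, 2-aligned)
  16..72  state  (56B, 2-aligned)
  72..76  uid  (4B, 2-aligned)
  76..79  lock  (3B, 1-aligned)
  79..80  -- padding (1B)
  80..82  cpu  (2B, 2-aligned)
  82..86  refcount  (4B, 2-aligned)
  86..88  pid  (2B, 2-aligned)
  88..96  prio  (8B, 2-aligned)
  sizeof = 96, alignof = 2
104 − 96 = 8

8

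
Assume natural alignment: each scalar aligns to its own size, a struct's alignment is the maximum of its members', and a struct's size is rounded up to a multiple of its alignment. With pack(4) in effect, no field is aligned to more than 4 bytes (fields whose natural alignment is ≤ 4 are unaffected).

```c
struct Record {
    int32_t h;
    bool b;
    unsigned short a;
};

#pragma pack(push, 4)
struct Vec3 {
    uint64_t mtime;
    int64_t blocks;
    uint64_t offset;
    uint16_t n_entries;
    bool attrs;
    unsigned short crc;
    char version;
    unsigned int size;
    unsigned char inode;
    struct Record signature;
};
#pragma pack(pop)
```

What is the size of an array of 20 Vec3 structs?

Record: @0: h [4B, align 4] → 4; @4: b [1B, align 1] → 5; +1 pad (align 2); @6: a [2B, align 2] → 8; size 8, align 4
@0: mtime [8B, align 4] → 8
@8: blocks [8B, align 4] → 16
@16: offset [8B, align 4] → 24
@24: n_entries [2B, align 2] → 26
@26: attrs [1B, align 1] → 27
+1 pad (align 2)
@28: crc [2B, align 2] → 30
@30: version [1B, align 1] → 31
+1 pad (align 4)
@32: size [4B, align 4] → 36
@36: inode [1B, align 1] → 37
+3 pad (align 4)
@40: signature [8B, align 4] → 48
size 48, align 4
array of 20: 20 × 48 = 960

960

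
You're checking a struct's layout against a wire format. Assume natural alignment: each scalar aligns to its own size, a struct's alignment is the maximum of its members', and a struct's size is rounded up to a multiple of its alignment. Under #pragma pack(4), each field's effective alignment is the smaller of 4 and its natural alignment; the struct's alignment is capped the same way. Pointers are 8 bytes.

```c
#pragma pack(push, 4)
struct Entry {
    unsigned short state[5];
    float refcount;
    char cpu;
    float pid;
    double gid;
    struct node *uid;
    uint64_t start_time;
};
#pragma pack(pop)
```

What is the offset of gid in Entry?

24

@0: state [10B, align 2] → 10
+2 pad (align 4)
@12: refcount [4B, align 4] → 16
@16: cpu [1B, align 1] → 17
+3 pad (align 4)
@20: pid [4B, align 4] → 24
@24: gid [8B, align 4] → 32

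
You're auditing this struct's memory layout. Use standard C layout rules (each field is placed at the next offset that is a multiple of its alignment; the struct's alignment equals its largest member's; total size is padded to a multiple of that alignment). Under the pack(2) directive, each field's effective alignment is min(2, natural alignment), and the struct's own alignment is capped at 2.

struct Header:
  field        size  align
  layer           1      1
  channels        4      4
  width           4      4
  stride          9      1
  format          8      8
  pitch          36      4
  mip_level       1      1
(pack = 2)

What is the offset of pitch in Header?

28

@0: layer [1B, align 1] → 1
+1 pad (align 2)
@2: channels [4B, align 2] → 6
@6: width [4B, align 2] → 10
@10: stride [9B, align 1] → 19
+1 pad (align 2)
@20: format [8B, align 2] → 28
@28: pitch [36B, align 2] → 64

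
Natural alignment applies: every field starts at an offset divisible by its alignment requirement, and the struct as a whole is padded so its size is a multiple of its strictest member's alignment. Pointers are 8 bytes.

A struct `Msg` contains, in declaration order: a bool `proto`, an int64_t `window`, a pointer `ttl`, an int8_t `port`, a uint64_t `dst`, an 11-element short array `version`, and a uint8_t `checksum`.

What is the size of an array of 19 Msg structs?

0..1  proto  (1B, 1-aligned)
1..8  -- padding (7B)
8..16  window  (8B, 8-aligned)
16..24  ttl  (8B, 8-aligned)
24..25  port  (1B, 1-aligned)
25..32  -- padding (7B)
32..40  dst  (8B, 8-aligned)
40..62  version  (22B, 2-aligned)
62..63  checksum  (1B, 1-aligned)
63..64  -- tail padding (1B)
sizeof = 64, alignof = 8
array of 19: 19 × 64 = 1216

1216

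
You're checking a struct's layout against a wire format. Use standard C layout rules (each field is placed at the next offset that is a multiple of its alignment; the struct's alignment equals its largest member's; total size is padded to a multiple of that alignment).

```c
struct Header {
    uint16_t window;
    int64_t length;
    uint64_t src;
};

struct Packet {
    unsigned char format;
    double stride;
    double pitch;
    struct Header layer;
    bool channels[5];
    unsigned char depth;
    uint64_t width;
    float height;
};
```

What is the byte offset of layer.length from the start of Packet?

Header: window at 0 (size 2, align 2) → ends 2; pad 6 to align 8 for length; length at 8 (size 8, align 8) → ends 16; src at 16 (size 8, align 8) → ends 24; total 24 bytes, alignment 8
format at 0 (size 1, align 1) → ends 1
pad 7 to align 8 for stride
stride at 8 (size 8, align 8) → ends 16
pitch at 16 (size 8, align 8) → ends 24
layer at 24 (size 24, align 8) → ends 48
within Header: length at 8
24 + 8 = 32

32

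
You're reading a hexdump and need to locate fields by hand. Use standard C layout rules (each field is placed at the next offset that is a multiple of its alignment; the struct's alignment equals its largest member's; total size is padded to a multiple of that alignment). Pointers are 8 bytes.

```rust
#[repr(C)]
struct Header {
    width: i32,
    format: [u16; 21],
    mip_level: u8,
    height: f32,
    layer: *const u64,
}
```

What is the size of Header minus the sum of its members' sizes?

width at 0 (size 4, align 4) → ends 4
format at 4 (size 42, align 2) → ends 46
mip_level at 46 (size 1, align 1) → ends 47
pad 1 to align 4 for height
height at 48 (size 4, align 4) → ends 52
pad 4 to align 8 for layer
layer at 56 (size 8, align 8) → ends 64
total 64 bytes, alignment 8
data bytes 59, size 64 → padding 5

5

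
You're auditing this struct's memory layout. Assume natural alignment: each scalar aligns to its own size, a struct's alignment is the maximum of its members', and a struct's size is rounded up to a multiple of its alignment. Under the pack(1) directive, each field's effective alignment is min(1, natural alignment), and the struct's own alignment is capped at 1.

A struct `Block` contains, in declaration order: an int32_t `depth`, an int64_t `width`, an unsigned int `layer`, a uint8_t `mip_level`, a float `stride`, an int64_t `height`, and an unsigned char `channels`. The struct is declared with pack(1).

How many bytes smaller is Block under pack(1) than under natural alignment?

18

natural layout:
  @0: depth [4B, align 4] → 4
  +4 pad (align 8)
  @8: width [8B, align 8] → 16
  @16: layer [4B, align 4] → 20
  @20: mip_level [1B, align 1] → 21
  +3 pad (align 4)
  @24: stride [4B, align 4] → 28
  +4 pad (align 8)
  @32: height [8B, align 8] → 40
  @40: channels [1B, align 1] → 41
  +7 tail pad (align 8)
  size 48, align 8
packed(1) layout:
  @0: depth [4B, align 1] → 4
  @4: width [8B, align 1] → 12
  @12: layer [4B, align 1] → 16
  @16: mip_level [1B, align 1] → 17
  @17: stride [4B, align 1] → 21
  @21: height [8B, align 1] → 29
  @29: channels [1B, align 1] → 30
  size 30, align 1
48 − 30 = 18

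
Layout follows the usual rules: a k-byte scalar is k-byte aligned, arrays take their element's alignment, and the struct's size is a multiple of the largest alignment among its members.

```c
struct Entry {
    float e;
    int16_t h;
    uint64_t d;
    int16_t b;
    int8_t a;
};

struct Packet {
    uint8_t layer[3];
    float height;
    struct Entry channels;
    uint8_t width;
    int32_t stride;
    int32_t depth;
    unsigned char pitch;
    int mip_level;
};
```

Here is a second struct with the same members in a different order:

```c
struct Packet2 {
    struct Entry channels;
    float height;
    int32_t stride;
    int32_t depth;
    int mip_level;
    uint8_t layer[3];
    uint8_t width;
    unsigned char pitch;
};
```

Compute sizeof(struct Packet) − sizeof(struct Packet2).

8

Entry: 0..4  e  (4B, 4-aligned); 4..6  h  (2B, 2-aligned); 6..8  -- padding (2B); 8..16  d  (8B, 8-aligned); 16..18  b  (2B, 2-aligned); 18..19  a  (1B, 1-aligned); 19..24  -- tail padding (5B); sizeof = 24, alignof = 8
0..3  layer  (3B, 1-aligned)
3..4  -- padding (1B)
4..8  height  (4B, 4-aligned)
8..32  channels  (24B, 8-aligned)
32..33  width  (1B, 1-aligned)
33..36  -- padding (3B)
36..40  stride  (4B, 4-aligned)
40..44  depth  (4B, 4-aligned)
44..45  pitch  (1B, 1-aligned)
45..48  -- padding (3B)
48..52  mip_level  (4B, 4-aligned)
52..56  -- tail padding (4B)
sizeof = 56, alignof = 8
— Packet2 —
0..24  channels  (24B, 8-aligned)
24..28  height  (4B, 4-aligned)
28..32  stride  (4B, 4-aligned)
32..36  depth  (4B, 4-aligned)
36..40  mip_level  (4B, 4-aligned)
40..43  layer  (3B, 1-aligned)
43..44  width  (1B, 1-aligned)
44..45  pitch  (1B, 1-aligned)
45..48  -- tail padding (3B)
sizeof = 48, alignof = 8
56 − 48 = 8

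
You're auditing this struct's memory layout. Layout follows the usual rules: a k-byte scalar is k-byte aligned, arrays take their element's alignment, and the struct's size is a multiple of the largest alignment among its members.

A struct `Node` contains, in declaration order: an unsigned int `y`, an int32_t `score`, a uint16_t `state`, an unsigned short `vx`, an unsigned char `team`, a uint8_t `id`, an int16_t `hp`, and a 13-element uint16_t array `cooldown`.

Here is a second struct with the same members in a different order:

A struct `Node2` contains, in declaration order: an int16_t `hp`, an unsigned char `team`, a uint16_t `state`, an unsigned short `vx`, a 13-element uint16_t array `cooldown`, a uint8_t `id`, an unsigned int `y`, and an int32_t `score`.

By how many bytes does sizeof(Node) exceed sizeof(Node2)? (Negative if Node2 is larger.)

0..4  y  (4B, 4-aligned)
4..8  score  (4B, 4-aligned)
8..10  state  (2B, 2-aligned)
10..12  vx  (2B, 2-aligned)
12..13  team  (1B, 1-aligned)
13..14  id  (1B, 1-aligned)
14..16  hp  (2B, 2-aligned)
16..42  cooldown  (26B, 2-aligned)
42..44  -- tail padding (2B)
sizeof = 44, alignof = 4
— Node2 —
0..2  hp  (2B, 2-aligned)
2..3  team  (1B, 1-aligned)
3..4  -- padding (1B)
4..6  state  (2B, 2-aligned)
6..8  vx  (2B, 2-aligned)
8..34  cooldown  (26B, 2-aligned)
34..35  id  (1B, 1-aligned)
35..36  -- padding (1B)
36..40  y  (4B, 4-aligned)
40..44  score  (4B, 4-aligned)
sizeof = 44, alignof = 4
44 − 44 = 0

0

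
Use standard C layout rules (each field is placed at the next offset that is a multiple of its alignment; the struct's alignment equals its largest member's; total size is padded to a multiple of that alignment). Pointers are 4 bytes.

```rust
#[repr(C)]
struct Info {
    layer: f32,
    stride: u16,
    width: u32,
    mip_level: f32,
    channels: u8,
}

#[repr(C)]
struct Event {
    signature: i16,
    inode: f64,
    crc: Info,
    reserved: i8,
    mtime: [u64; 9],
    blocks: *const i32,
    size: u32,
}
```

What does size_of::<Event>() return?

120

Info: @0: layer [4B, align 4] → 4; @4: stride [2B, align 2] → 6; +2 pad (align 4); @8: width [4B, align 4] → 12; @12: mip_level [4B, align 4] → 16; @16: channels [1B, align 1] → 17; +3 tail pad (align 4); size 20, align 4
@0: signature [2B, align 2] → 2
+6 pad (align 8)
@8: inode [8B, align 8] → 16
@16: crc [20B, align 4] → 36
@36: reserved [1B, align 1] → 37
+3 pad (align 8)
@40: mtime [72B, align 8] → 112
@112: blocks [4B, align 4] → 116
@116: size [4B, align 4] → 120
size 120, align 8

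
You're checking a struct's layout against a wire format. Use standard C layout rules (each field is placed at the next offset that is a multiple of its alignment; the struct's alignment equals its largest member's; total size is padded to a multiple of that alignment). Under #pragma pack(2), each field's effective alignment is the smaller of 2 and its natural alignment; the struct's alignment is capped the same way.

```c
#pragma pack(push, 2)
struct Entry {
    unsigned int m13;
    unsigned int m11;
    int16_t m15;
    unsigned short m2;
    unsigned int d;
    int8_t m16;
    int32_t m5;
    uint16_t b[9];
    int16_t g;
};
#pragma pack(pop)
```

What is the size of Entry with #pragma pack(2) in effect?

@0: m13 [4B, align 2] → 4
@4: m11 [4B, align 2] → 8
@8: m15 [2B, align 2] → 10
@10: m2 [2B, align 2] → 12
@12: d [4B, align 2] → 16
@16: m16 [1B, align 1] → 17
+1 pad (align 2)
@18: m5 [4B, align 2] → 22
@22: b [18B, align 2] → 40
@40: g [2B, align 2] → 42
size 42, align 2

42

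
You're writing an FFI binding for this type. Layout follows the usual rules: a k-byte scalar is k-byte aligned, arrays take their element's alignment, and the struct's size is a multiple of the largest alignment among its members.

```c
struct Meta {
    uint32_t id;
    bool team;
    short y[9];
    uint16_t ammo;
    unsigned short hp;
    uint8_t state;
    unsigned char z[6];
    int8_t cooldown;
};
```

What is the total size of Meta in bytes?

0..4  id  (4B, 4-aligned)
4..5  team  (1B, 1-aligned)
5..6  -- padding (1B)
6..24  y  (18B, 2-aligned)
24..26  ammo  (2B, 2-aligned)
26..28  hp  (2B, 2-aligned)
28..29  state  (1B, 1-aligned)
29..35  z  (6B, 1-aligned)
35..36  cooldown  (1B, 1-aligned)
sizeof = 36, alignof = 4

36 bytes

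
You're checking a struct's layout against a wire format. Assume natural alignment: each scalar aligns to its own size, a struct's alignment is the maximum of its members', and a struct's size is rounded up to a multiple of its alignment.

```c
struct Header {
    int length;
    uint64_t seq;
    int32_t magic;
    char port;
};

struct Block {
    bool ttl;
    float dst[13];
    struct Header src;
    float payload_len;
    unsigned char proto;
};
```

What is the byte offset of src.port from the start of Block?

76

Header: 0..4  length  (4B, 4-aligned); 4..8  -- padding (4B); 8..16  seq  (8B, 8-aligned); 16..20  magic  (4B, 4-aligned); 20..21  port  (1B, 1-aligned); 21..24  -- tail padding (3B); sizeof = 24, alignof = 8
0..1  ttl  (1B, 1-aligned)
1..4  -- padding (3B)
4..56  dst  (52B, 4-aligned)
56..80  src  (24B, 8-aligned)
within Header: port at 20
56 + 20 = 76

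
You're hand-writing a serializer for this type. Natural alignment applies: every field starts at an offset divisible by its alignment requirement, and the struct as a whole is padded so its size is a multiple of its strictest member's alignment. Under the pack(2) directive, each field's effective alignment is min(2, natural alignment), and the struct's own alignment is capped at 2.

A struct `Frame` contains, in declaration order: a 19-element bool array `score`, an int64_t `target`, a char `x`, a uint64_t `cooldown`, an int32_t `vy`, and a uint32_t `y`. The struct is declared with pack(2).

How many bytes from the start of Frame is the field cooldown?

30

score at 0 (size 19, align 1) → ends 19
pad 1 to align 2 for target
target at 20 (size 8, align 2) → ends 28
x at 28 (size 1, align 1) → ends 29
pad 1 to align 2 for cooldown
cooldown at 30 (size 8, align 2) → ends 38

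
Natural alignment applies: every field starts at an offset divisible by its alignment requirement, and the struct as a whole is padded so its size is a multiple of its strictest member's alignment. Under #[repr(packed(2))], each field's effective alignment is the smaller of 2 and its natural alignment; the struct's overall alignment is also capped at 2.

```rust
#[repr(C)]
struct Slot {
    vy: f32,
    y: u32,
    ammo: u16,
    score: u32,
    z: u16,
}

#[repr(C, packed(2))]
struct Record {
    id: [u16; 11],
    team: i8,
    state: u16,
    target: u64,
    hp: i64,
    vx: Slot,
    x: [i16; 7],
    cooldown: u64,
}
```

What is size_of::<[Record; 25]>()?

2100

Slot: 0..4  vy  (4B, 4-aligned); 4..8  y  (4B, 4-aligned); 8..10  ammo  (2B, 2-aligned); 10..12  -- padding (2B); 12..16  score  (4B, 4-aligned); 16..18  z  (2B, 2-aligned); 18..20  -- tail padding (2B); sizeof = 20, alignof = 4
0..22  id  (22B, 2-aligned)
22..23  team  (1B, 1-aligned)
23..24  -- padding (1B)
24..26  state  (2B, 2-aligned)
26..34  target  (8B, 2-aligned)
34..42  hp  (8B, 2-aligned)
42..62  vx  (20B, 2-aligned)
62..76  x  (14B, 2-aligned)
76..84  cooldown  (8B, 2-aligned)
sizeof = 84, alignof = 2
array of 25: 25 × 84 = 2100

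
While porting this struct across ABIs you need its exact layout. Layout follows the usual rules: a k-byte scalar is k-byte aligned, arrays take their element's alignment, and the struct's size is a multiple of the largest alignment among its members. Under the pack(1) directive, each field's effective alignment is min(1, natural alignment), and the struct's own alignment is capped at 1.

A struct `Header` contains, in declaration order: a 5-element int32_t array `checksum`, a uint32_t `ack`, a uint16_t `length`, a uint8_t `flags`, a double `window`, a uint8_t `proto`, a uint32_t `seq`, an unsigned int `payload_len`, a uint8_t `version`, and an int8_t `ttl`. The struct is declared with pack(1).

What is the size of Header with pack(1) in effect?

46

checksum at 0 (size 20, align 1) → ends 20
ack at 20 (size 4, align 1) → ends 24
length at 24 (size 2, align 1) → ends 26
flags at 26 (size 1, align 1) → ends 27
window at 27 (size 8, align 1) → ends 35
proto at 35 (size 1, align 1) → ends 36
seq at 36 (size 4, align 1) → ends 40
payload_len at 40 (size 4, align 1) → ends 44
version at 44 (size 1, align 1) → ends 45
ttl at 45 (size 1, align 1) → ends 46
total 46 bytes, alignment 1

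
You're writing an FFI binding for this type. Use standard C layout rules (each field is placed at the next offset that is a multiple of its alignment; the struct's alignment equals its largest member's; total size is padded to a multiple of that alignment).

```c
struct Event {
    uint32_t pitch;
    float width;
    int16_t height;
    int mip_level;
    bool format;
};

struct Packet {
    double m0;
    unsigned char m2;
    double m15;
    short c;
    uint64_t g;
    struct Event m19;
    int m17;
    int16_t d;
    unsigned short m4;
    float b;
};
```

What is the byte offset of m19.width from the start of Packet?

Event: pitch at 0 (size 4, align 4) → ends 4; width at 4 (size 4, align 4) → ends 8; height at 8 (size 2, align 2) → ends 10; pad 2 to align 4 for mip_level; mip_level at 12 (size 4, align 4) → ends 16; format at 16 (size 1, align 1) → ends 17; tail pad 3 to reach multiple of 4; total 20 bytes, alignment 4
m0 at 0 (size 8, align 8) → ends 8
m2 at 8 (size 1, align 1) → ends 9
pad 7 to align 8 for m15
m15 at 16 (size 8, align 8) → ends 24
c at 24 (size 2, align 2) → ends 26
pad 6 to align 8 for g
g at 32 (size 8, align 8) → ends 40
m19 at 40 (size 20, align 4) → ends 60
within Event: width at 4
40 + 4 = 44

44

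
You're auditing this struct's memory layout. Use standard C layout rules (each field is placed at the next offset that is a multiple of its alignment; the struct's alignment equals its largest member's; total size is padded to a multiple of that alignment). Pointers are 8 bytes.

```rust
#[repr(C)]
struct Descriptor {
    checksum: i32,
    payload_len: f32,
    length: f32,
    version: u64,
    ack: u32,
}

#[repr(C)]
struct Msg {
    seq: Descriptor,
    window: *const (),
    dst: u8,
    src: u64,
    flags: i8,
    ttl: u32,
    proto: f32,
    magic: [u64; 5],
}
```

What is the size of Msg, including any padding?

112 bytes

Descriptor: 0..4  checksum  (4B, 4-aligned); 4..8  payload_len  (4B, 4-aligned); 8..12  length  (4B, 4-aligned); 12..16  -- padding (4B); 16..24  version  (8B, 8-aligned); 24..28  ack  (4B, 4-aligned); 28..32  -- tail padding (4B); sizeof = 32, alignof = 8
0..32  seq  (32B, 8-aligned)
32..40  window  (8B, 8-aligned)
40..41  dst  (1B, 1-aligned)
41..48  -- padding (7B)
48..56  src  (8B, 8-aligned)
56..57  flags  (1B, 1-aligned)
57..60  -- padding (3B)
60..64  ttl  (4B, 4-aligned)
64..68  proto  (4B, 4-aligned)
68..72  -- padding (4B)
72..112  magic  (40B, 8-aligned)
sizeof = 112, alignof = 8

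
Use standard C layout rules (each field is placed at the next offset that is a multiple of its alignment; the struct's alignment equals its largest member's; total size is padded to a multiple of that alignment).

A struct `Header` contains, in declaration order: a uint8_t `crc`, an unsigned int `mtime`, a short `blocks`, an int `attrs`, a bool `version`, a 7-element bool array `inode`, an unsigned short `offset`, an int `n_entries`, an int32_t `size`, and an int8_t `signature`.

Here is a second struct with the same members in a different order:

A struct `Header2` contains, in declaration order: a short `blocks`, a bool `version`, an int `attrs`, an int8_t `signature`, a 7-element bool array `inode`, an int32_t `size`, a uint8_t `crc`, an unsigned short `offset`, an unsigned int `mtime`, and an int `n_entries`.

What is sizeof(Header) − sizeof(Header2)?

8

crc at 0 (size 1, align 1) → ends 1
pad 3 to align 4 for mtime
mtime at 4 (size 4, align 4) → ends 8
blocks at 8 (size 2, align 2) → ends 10
pad 2 to align 4 for attrs
attrs at 12 (size 4, align 4) → ends 16
version at 16 (size 1, align 1) → ends 17
inode at 17 (size 7, align 1) → ends 24
offset at 24 (size 2, align 2) → ends 26
pad 2 to align 4 for n_entries
n_entries at 28 (size 4, align 4) → ends 32
size at 32 (size 4, align 4) → ends 36
signature at 36 (size 1, align 1) → ends 37
tail pad 3 to reach multiple of 4
total 40 bytes, alignment 4
— Header2 —
blocks at 0 (size 2, align 2) → ends 2
version at 2 (size 1, align 1) → ends 3
pad 1 to align 4 for attrs
attrs at 4 (size 4, align 4) → ends 8
signature at 8 (size 1, align 1) → ends 9
inode at 9 (size 7, align 1) → ends 16
size at 16 (size 4, align 4) → ends 20
crc at 20 (size 1, align 1) → ends 21
pad 1 to align 2 for offset
offset at 22 (size 2, align 2) → ends 24
mtime at 24 (size 4, align 4) → ends 28
n_entries at 28 (size 4, align 4) → ends 32
total 32 bytes, alignment 4
40 − 32 = 8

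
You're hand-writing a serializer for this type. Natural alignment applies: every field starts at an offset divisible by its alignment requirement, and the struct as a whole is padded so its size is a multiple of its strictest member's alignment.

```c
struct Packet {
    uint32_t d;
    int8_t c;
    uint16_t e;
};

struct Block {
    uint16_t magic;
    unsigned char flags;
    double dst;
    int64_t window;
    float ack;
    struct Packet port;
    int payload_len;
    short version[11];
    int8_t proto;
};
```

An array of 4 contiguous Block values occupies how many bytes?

256

Packet: 0..4  d  (4B, 4-aligned); 4..5  c  (1B, 1-aligned); 5..6  -- padding (1B); 6..8  e  (2B, 2-aligned); sizeof = 8, alignof = 4
0..2  magic  (2B, 2-aligned)
2..3  flags  (1B, 1-aligned)
3..8  -- padding (5B)
8..16  dst  (8B, 8-aligned)
16..24  window  (8B, 8-aligned)
24..28  ack  (4B, 4-aligned)
28..36  port  (8B, 4-aligned)
36..40  payload_len  (4B, 4-aligned)
40..62  version  (22B, 2-aligned)
62..63  proto  (1B, 1-aligned)
63..64  -- tail padding (1B)
sizeof = 64, alignof = 8
array of 4: 4 × 64 = 256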